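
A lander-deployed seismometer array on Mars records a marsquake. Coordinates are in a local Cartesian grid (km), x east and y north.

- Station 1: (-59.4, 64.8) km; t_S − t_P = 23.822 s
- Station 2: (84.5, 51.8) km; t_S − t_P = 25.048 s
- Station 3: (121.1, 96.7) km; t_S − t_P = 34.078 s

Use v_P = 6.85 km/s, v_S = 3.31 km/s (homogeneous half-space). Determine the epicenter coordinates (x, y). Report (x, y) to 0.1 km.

(-8.4, -79.0)

Distance from S−P lag: d = Δt · v_P v_S / (v_P − v_S) = Δt · (6.85·3.31)/(6.85−3.31) ≈ 6.4049·Δt.
So d_Station 1 = 152.58, d_Station 2 = 160.43, d_Station 3 = 218.27 km.
Circle about each station: (x + 59.4)² + (y − 64.8)² = 152.58²; (x − 84.5)² + (y − 51.8)² = 160.43²; (x − 121.1)² + (y − 96.7)² = 218.27².
Subtracting pairs of circle equations eliminates x²+y² and gives linear equations (the radical axes):
287.8 x − 26.0 y = -361.04
361.0 x + 63.8 y = -8072.44
Solving the 2×2 system: x ≈ -8.4, y ≈ -79.0 km.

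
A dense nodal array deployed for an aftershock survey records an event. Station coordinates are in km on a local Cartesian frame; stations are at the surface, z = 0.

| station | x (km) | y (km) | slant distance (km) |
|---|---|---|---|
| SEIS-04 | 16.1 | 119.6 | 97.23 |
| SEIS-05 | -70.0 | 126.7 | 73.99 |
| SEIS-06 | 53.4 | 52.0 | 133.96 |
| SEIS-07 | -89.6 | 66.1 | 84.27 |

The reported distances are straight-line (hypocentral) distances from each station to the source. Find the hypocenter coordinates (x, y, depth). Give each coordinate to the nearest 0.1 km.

Each station gives a sphere (x−x_i)² + (y−y_i)² + z² = d_i² (stations at z=0).
Subtracting the SEIS-04 sphere from SEIS-05 and SEIS-06: z² cancels, leaving linear equations in x and y:
-172.2 x + 14.2 y = 10368.67
74.6 x − 135.2 y = -17499.42
Solving: x ≈ -51.901, y ≈ 100.796 km (keep extra digits for the depth step; rounded: -51.9, 100.8).
Then from the SEIS-04 sphere: z² = 97.23² − (x − 16.1)² − (y − 119.6)² with x = -51.901, y = 100.796, so z ≈ 66.903 ≈ 66.9 km.

(-51.9, 100.8, 66.9)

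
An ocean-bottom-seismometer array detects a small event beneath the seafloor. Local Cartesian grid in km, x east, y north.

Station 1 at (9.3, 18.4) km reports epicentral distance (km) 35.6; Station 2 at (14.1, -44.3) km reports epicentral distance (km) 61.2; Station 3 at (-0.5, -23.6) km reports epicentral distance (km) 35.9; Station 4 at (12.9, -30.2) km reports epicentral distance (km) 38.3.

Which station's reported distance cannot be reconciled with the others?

Solve using three stations at a time. Using Station 1, Station 2, Station 3 (subtract circle equations pairwise → linear system) gives (x, y) ≈ (-23.3, 4.1).
Distances from that point to each station vs reported:
  Station 1: calculated 35.6 vs reported 35.6 → residual 0.0 km
  Station 2: calculated 61.2 vs reported 61.2 → residual 0.0 km
  Station 3: calculated 35.9 vs reported 35.9 → residual 0.0 km
  Station 4: calculated 49.9 vs reported 38.3 → residual 11.6 km
Station 1, Station 2, Station 3 are mutually consistent (residuals ≈ 0); Station 4 is off by 11.6 km.

Station 4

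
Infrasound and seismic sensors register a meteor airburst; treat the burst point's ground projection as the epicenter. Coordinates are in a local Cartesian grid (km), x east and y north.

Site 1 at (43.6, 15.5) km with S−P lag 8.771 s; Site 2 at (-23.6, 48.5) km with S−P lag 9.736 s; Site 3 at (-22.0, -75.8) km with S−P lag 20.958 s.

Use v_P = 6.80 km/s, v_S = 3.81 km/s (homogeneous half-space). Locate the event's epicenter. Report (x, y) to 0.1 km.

Distance from S−P lag: d = Δt · v_P v_S / (v_P − v_S) = Δt · (6.80·3.81)/(6.80−3.81) ≈ 8.6649·Δt.
So d_Site 1 = 76.00, d_Site 2 = 84.36, d_Site 3 = 181.60 km.
Circle about each station: (x − 43.6)² + (y − 15.5)² = 76.00²; (x + 23.6)² + (y − 48.5)² = 84.36²; (x + 22.0)² + (y + 75.8)² = 181.60².
Subtracting the Site 1 equation from the Site 2 and Site 3 equations removes the quadratic terms:
-134.4 x + 66.0 y = -572.61
-131.2 x − 182.6 y = -23114.13
Solving the 2×2 system: x ≈ 49.1, y ≈ 91.3 km.
Check against Site 1 (with the unrounded x, y): √((x − 43.6)²+(y − 15.5)²) = 76.00 ≈ 76.00 km. ✓

49.1 km east, 91.3 km north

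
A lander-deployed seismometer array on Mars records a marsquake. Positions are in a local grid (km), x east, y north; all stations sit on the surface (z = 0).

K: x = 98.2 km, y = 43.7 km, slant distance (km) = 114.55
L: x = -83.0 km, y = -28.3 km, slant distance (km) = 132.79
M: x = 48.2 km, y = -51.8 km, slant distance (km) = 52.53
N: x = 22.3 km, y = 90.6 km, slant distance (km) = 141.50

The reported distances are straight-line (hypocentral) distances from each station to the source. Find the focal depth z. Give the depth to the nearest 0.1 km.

z ≈ 50.5 km

Each station gives a sphere (x−x_i)² + (y−y_i)² + z² = d_i² (stations at z=0).
Subtracting the K sphere from L and M: z² cancels, leaving linear equations in x and y:
-362.4 x − 144.0 y = -8374.52
-100.0 x − 191.0 y = 3815.85
Solving: x ≈ 39.202, y ≈ -40.503 km (keep extra digits for the depth step; rounded: 39.2, -40.5).
Then from the K sphere: z² = 114.55² − (x − 98.2)² − (y − 43.7)² with x = 39.202, y = -40.503, so z ≈ 50.505 ≈ 50.5 km.
Check against N (with the unrounded solution): distance 141.51 ≈ 141.50 km. ✓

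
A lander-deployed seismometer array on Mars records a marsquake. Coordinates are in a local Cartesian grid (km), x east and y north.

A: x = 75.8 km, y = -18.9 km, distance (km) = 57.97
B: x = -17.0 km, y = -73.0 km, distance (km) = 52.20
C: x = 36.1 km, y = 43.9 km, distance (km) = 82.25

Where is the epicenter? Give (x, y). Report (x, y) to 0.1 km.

Circle about each station: (x − 75.8)² + (y + 18.9)² = 57.97²; (x + 17.0)² + (y + 73.0)² = 52.20²; (x − 36.1)² + (y − 43.9)² = 82.25².
Subtracting pairs of circle equations eliminates x²+y² and gives linear equations (the radical axes):
-185.6 x − 108.2 y = 150.83
-79.4 x + 125.6 y = -6276.97
Solving the 2×2 system: x ≈ 20.7, y ≈ -36.9 km.

20.7 km east, -36.9 km north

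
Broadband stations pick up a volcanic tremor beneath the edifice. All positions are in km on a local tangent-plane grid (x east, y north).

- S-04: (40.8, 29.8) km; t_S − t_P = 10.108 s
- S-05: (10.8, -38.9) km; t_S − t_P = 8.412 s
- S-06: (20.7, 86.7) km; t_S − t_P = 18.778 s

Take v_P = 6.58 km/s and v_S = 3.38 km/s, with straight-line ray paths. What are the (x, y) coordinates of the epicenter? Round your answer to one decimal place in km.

x ≈ 69.1 km, y ≈ -34.5 km

Distance from S−P lag: d = Δt · v_P v_S / (v_P − v_S) = Δt · (6.58·3.38)/(6.58−3.38) ≈ 6.9501·Δt.
So d_S-04 = 70.25, d_S-05 = 58.46, d_S-06 = 130.51 km.
Circle about each station: (x − 40.8)² + (y − 29.8)² = 70.25²; (x − 10.8)² + (y + 38.9)² = 58.46²; (x − 20.7)² + (y − 86.7)² = 130.51².
Subtracting the S-04 equation from the S-05 and S-06 equations removes the quadratic terms:
-60.0 x − 137.4 y = 594.66
-40.2 x + 113.8 y = -6705.10
Solving the 2×2 system: x ≈ 69.1, y ≈ -34.5 km.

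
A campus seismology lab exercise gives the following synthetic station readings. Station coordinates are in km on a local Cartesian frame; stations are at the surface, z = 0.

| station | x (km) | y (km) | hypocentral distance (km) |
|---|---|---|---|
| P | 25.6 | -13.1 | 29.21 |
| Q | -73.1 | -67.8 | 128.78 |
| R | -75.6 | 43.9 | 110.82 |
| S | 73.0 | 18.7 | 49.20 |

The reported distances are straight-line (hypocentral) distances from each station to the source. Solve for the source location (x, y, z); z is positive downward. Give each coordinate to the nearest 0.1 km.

Each station gives a sphere (x−x_i)² + (y−y_i)² + z² = d_i² (stations at z=0).
Subtracting the P sphere from Q and R: z² cancels, leaving linear equations in x and y:
-197.4 x − 109.4 y = -6617.58
-202.4 x + 114.0 y = -4612.25
Solving: x ≈ 28.199, y ≈ 9.608 km (keep extra digits for the depth step; rounded: 28.2, 9.6).
Then from the P sphere: z² = 29.21² − (x − 25.6)² − (y + 13.1)² with x = 28.199, y = 9.608, so z ≈ 18.188 ≈ 18.2 km.

(28.2, 9.6, 18.2)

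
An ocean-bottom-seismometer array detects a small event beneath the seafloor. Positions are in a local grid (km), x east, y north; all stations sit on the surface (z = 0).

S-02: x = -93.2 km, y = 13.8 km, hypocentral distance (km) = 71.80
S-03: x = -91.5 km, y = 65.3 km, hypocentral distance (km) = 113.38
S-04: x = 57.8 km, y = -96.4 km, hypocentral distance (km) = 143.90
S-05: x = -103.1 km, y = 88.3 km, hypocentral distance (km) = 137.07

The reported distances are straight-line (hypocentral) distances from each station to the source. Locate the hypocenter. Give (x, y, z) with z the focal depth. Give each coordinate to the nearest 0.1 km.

(-65.4, -36.1, 43.5)

Each station gives a sphere (x−x_i)² + (y−y_i)² + z² = d_i² (stations at z=0).
Subtracting the S-02 sphere from S-03 and S-04: z² cancels, leaving linear equations in x and y:
3.4 x + 103.0 y = -3940.12
302.0 x − 220.4 y = -11794.85
Solving: x ≈ -65.398, y ≈ -36.095 km (keep extra digits for the depth step; rounded: -65.4, -36.1).
Then from the S-02 sphere: z² = 71.80² − (x + 93.2)² − (y − 13.8)² with x = -65.398, y = -36.095, so z ≈ 43.506 ≈ 43.5 km.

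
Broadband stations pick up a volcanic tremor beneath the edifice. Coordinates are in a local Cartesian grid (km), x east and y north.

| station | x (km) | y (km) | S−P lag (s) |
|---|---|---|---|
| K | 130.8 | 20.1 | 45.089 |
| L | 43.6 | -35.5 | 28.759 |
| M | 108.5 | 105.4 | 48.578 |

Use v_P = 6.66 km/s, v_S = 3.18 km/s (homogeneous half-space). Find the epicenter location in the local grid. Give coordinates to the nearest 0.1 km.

-127.4 km east, -72.8 km north

Distance from S−P lag: d = Δt · v_P v_S / (v_P − v_S) = Δt · (6.66·3.18)/(6.66−3.18) ≈ 6.0859·Δt.
So d_K = 274.41, d_L = 175.02, d_M = 295.64 km.
Circle about each station: (x − 130.8)² + (y − 20.1)² = 274.41²; (x − 43.6)² + (y + 35.5)² = 175.02²; (x − 108.5)² + (y − 105.4)² = 295.64².
Subtracting the K equation from the L and M equations removes the quadratic terms:
-174.4 x − 111.2 y = 30317.41
-44.6 x + 170.6 y = -6733.40
Solving the 2×2 system: x ≈ -127.4, y ≈ -72.8 km.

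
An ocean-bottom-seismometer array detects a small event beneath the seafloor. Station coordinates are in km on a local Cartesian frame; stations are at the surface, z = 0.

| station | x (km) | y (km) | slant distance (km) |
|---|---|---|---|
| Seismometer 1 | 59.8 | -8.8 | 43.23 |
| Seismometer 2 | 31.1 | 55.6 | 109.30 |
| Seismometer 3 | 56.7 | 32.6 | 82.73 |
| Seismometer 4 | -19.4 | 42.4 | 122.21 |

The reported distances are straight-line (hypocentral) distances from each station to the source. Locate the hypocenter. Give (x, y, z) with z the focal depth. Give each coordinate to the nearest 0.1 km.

Each station gives a sphere (x−x_i)² + (y−y_i)² + z² = d_i² (stations at z=0).
Subtracting the Seismometer 1 sphere from Seismometer 2 and Seismometer 3: z² cancels, leaving linear equations in x and y:
-57.4 x + 128.8 y = -9672.57
-6.2 x + 82.8 y = -4351.25
Solving: x ≈ 60.809, y ≈ -47.998 km (keep extra digits for the depth step; rounded: 60.8, -48.0).
Then from the Seismometer 1 sphere: z² = 43.23² − (x − 59.8)² − (y + 8.8)² with x = 60.809, y = -47.998, so z ≈ 18.203 ≈ 18.2 km.
Check against Seismometer 4 (with the unrounded solution): distance 122.22 ≈ 122.21 km. ✓

(60.8, -48.0, 18.2)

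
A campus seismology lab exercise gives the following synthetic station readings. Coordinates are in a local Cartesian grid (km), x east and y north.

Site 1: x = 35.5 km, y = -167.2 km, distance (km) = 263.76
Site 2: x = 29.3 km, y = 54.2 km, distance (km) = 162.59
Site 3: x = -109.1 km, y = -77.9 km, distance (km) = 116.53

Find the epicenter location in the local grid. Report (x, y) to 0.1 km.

Circle about each station: (x − 35.5)² + (y + 167.2)² = 263.76²; (x − 29.3)² + (y − 54.2)² = 162.59²; (x + 109.1)² + (y + 77.9)² = 116.53².
Subtracting the Site 1 equation from the Site 2 and Site 3 equations removes the quadratic terms:
-12.4 x + 442.8 y = 17713.87
-289.2 x + 178.6 y = 44745.23
Solving the 2×2 system: x ≈ -132.3, y ≈ 36.3 km.

(-132.3, 36.3)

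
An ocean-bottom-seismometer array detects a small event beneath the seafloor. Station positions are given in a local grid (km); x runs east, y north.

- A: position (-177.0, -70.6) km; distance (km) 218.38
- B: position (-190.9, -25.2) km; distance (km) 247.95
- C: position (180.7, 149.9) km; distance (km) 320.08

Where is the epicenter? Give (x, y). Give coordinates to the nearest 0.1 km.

Circle about each station: (x + 177.0)² + (y + 70.6)² = 218.38²; (x + 190.9)² + (y + 25.2)² = 247.95²; (x − 180.7)² + (y − 149.9)² = 320.08².
Subtracting pairs of circle equations eliminates x²+y² and gives linear equations (the radical axes):
-27.8 x + 90.8 y = -13024.89
715.4 x + 441.0 y = -35952.24
Solving the 2×2 system: x ≈ 32.1, y ≈ -133.6 km.

32.1 km east, -133.6 km north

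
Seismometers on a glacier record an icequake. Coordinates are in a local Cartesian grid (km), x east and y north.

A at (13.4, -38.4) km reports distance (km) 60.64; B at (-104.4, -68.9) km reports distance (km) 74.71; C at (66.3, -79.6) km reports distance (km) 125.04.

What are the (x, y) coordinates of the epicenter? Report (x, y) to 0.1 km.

-45.3 km east, -23.2 km north

Circle about each station: (x − 13.4)² + (y + 38.4)² = 60.64²; (x + 104.4)² + (y + 68.9)² = 74.71²; (x − 66.3)² + (y + 79.6)² = 125.04².
Subtracting pairs of circle equations eliminates x²+y² and gives linear equations (the radical axes):
-235.6 x − 61.0 y = 12088.08
105.8 x − 82.4 y = -2880.06
Solving the 2×2 system: x ≈ -45.3, y ≈ -23.2 km.
Check against A (with the unrounded x, y): √((x − 13.4)²+(y + 38.4)²) = 60.63 ≈ 60.64 km. ✓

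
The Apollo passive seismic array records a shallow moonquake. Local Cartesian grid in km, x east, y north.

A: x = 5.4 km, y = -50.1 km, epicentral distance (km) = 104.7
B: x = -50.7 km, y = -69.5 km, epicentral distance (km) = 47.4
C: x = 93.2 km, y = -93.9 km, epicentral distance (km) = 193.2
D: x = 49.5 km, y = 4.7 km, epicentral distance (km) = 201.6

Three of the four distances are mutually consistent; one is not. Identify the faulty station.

Solve using three stations at a time. Using A, B, C (subtract circle equations pairwise → linear system) gives (x, y) ≈ (-98.0, -66.4).
Distances from that point to each station vs reported:
  A: calculated 104.7 vs reported 104.7 → residual 0.0 km
  B: calculated 47.4 vs reported 47.4 → residual 0.0 km
  C: calculated 193.2 vs reported 193.2 → residual 0.0 km
  D: calculated 163.8 vs reported 201.6 → residual 37.8 km
A, B, C are mutually consistent (residuals ≈ 0); D is off by 37.8 km.

D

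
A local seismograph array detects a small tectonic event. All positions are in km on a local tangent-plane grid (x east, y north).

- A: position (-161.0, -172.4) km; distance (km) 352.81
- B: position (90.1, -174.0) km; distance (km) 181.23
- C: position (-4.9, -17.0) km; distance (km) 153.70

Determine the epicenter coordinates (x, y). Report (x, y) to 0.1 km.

Circle about each station: (x + 161.0)² + (y + 172.4)² = 352.81²; (x − 90.1)² + (y + 174.0)² = 181.23²; (x + 4.9)² + (y + 17.0)² = 153.70².
Subtracting the A equation from the B and C equations removes the quadratic terms:
502.2 x − 3.2 y = 74381.83
312.2 x + 310.8 y = 45521.46
Solving the 2×2 system: x ≈ 148.1, y ≈ -2.3 km.
Check against A (with the unrounded x, y): √((x + 161.0)²+(y + 172.4)²) = 352.81 ≈ 352.81 km. ✓

148.1 km east, -2.3 km north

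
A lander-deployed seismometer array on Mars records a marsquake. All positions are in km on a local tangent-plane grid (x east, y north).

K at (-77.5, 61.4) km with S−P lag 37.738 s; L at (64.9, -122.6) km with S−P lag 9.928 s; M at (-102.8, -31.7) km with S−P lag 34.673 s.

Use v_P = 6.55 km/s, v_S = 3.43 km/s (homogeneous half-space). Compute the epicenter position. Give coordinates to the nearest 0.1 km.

(134.9, -108.1)

Distance from S−P lag: d = Δt · v_P v_S / (v_P − v_S) = Δt · (6.55·3.43)/(6.55−3.43) ≈ 7.2008·Δt.
So d_K = 271.74, d_L = 71.49, d_M = 249.67 km.
Circle about each station: (x + 77.5)² + (y − 61.4)² = 271.74²; (x − 64.9)² + (y + 122.6)² = 71.49²; (x + 102.8)² + (y + 31.7)² = 249.67².
Subtracting pairs of circle equations eliminates x²+y² and gives linear equations (the radical axes):
284.8 x − 368.0 y = 78198.37
-50.6 x − 186.2 y = 13304.04
Solving the 2×2 system: x ≈ 134.9, y ≈ -108.1 km.
Check against K (with the unrounded x, y): √((x + 77.5)²+(y − 61.4)²) = 271.74 ≈ 271.74 km. ✓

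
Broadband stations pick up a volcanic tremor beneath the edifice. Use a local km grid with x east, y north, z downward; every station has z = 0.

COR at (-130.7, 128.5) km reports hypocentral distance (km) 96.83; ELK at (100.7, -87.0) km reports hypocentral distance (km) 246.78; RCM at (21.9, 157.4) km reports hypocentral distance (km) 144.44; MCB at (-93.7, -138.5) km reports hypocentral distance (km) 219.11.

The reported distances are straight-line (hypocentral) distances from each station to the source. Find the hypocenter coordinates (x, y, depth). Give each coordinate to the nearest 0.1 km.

(-78.6, 72.0, 58.9)

Each station gives a sphere (x−x_i)² + (y−y_i)² + z² = d_i² (stations at z=0).
Subtracting the COR sphere from ELK and RCM: z² cancels, leaving linear equations in x and y:
462.8 x − 431.0 y = -67409.57
305.2 x + 57.8 y = -19827.23
Solving: x ≈ -78.601, y ≈ 72.003 km (keep extra digits for the depth step; rounded: -78.6, 72.0).
Then from the COR sphere: z² = 96.83² − (x + 130.7)² − (y − 128.5)² with x = -78.601, y = 72.003, so z ≈ 58.905 ≈ 58.9 km.
Check against MCB (with the unrounded solution): distance 219.11 ≈ 219.11 km. ✓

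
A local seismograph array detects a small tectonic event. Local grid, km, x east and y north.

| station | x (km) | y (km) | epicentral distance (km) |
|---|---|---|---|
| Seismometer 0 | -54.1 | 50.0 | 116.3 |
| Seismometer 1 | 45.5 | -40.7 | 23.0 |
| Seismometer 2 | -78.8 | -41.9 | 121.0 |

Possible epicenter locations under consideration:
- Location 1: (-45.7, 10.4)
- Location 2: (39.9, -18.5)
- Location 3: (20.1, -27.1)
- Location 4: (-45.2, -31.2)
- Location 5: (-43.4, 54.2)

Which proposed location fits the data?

For each candidate, compare |candidate − station| to the reported distance:
Location 1: residuals Seismometer 0 75.8, Seismometer 1 81.5, Seismometer 2 59.1 → max 81.5 km
Location 2: residuals Seismometer 0 0.0, Seismometer 1 0.1, Seismometer 2 0.0 → max 0.1 km
Location 3: residuals Seismometer 0 9.3, Seismometer 1 5.8, Seismometer 2 21.0 → max 21.0 km
Location 4: residuals Seismometer 0 34.6, Seismometer 1 68.2, Seismometer 2 85.7 → max 85.7 km
Location 5: residuals Seismometer 0 104.8, Seismometer 1 107.0, Seismometer 2 18.6 → max 107.0 km
Only Location 2 has all residuals ≈ 0.

Location 2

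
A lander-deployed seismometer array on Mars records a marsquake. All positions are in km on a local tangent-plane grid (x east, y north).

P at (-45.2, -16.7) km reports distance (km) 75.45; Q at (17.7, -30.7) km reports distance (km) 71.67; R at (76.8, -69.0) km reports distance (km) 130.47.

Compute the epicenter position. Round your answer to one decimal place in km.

x ≈ 4.8 km, y ≈ 39.8 km

Circle about each station: (x + 45.2)² + (y + 16.7)² = 75.45²; (x − 17.7)² + (y + 30.7)² = 71.67²; (x − 76.8)² + (y + 69.0)² = 130.47².
Subtracting the P equation from the Q and R equations removes the quadratic terms:
125.8 x − 28.0 y = -510.04
244.0 x − 104.6 y = -2992.41
Solving the 2×2 system: x ≈ 4.8, y ≈ 39.8 km.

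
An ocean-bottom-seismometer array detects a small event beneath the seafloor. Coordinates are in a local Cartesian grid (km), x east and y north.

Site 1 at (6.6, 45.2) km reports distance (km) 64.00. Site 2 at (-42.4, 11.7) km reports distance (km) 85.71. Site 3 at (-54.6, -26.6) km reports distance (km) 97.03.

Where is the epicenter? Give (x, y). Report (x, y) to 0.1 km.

Circle about each station: (x − 6.6)² + (y − 45.2)² = 64.00²; (x + 42.4)² + (y − 11.7)² = 85.71²; (x + 54.6)² + (y + 26.6)² = 97.03².
Subtracting the Site 1 equation from the Site 2 and Site 3 equations removes the quadratic terms:
-98.0 x − 67.0 y = -3402.15
-122.4 x − 143.6 y = -3716.70
Solving the 2×2 system: x ≈ 40.8, y ≈ -8.9 km.
Check against Site 1 (with the unrounded x, y): √((x − 6.6)²+(y − 45.2)²) = 63.99 ≈ 64.00 km. ✓

(40.8, -8.9)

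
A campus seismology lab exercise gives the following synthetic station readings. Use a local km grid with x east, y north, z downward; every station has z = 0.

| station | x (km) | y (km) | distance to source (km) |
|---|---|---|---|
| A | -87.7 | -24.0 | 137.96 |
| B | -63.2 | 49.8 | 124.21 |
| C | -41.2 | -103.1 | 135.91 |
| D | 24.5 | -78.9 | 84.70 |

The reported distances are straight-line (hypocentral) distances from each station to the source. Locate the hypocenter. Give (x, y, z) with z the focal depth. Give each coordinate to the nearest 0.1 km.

Each station gives a sphere (x−x_i)² + (y−y_i)² + z² = d_i² (stations at z=0).
Subtracting the A sphere from B and C: z² cancels, leaving linear equations in x and y:
49.0 x + 147.6 y = 1811.83
93.0 x − 158.2 y = 4621.19
Solving: x ≈ 45.102, y ≈ -2.698 km (keep extra digits for the depth step; rounded: 45.1, -2.7).
Then from the A sphere: z² = 137.96² − (x + 87.7)² − (y + 24.0)² with x = 45.102, y = -2.698, so z ≈ 30.705 ≈ 30.7 km.

x ≈ 45.1 km, y ≈ -2.7 km, depth ≈ 30.7 km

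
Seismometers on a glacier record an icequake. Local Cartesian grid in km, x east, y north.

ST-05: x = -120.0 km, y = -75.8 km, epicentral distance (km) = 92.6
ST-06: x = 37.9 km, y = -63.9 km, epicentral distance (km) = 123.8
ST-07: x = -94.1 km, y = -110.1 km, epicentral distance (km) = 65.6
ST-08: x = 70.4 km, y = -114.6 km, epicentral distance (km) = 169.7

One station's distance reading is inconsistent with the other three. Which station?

Solve using three stations at a time. Using ST-06, ST-07, ST-08 (subtract circle equations pairwise → linear system) gives (x, y) ≈ (-84.5, -45.3).
Distances from that point to each station vs reported:
  ST-05: calculated 46.9 vs reported 92.6 → residual 45.7 km
  ST-06: calculated 123.8 vs reported 123.8 → residual 0.0 km
  ST-07: calculated 65.6 vs reported 65.6 → residual 0.0 km
  ST-08: calculated 169.7 vs reported 169.7 → residual 0.0 km
ST-06, ST-07, ST-08 are mutually consistent (residuals ≈ 0); ST-05 is off by 45.7 km.

ST-05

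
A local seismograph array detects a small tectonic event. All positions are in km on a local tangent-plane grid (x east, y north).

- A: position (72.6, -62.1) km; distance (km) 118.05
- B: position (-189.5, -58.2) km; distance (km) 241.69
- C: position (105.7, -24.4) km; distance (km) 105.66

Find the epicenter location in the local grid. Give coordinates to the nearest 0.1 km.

Circle about each station: (x − 72.6)² + (y + 62.1)² = 118.05²; (x + 189.5)² + (y + 58.2)² = 241.69²; (x − 105.7)² + (y + 24.4)² = 105.66².
Subtracting the A equation from the B and C equations removes the quadratic terms:
-524.2 x + 7.8 y = -14307.93
66.2 x + 75.4 y = 5412.45
Solving the 2×2 system: x ≈ 28.0, y ≈ 47.2 km.
Check against A (with the unrounded x, y): √((x − 72.6)²+(y + 62.1)²) = 118.05 ≈ 118.05 km. ✓

x ≈ 28.0 km, y ≈ 47.2 km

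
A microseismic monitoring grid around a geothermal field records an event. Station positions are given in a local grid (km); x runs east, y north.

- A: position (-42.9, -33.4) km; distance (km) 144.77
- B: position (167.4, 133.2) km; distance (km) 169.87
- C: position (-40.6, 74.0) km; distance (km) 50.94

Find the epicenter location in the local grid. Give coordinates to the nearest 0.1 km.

x ≈ -0.1 km, y ≈ 104.9 km

Circle about each station: (x + 42.9)² + (y + 33.4)² = 144.77²; (x − 167.4)² + (y − 133.2)² = 169.87²; (x + 40.6)² + (y − 74.0)² = 50.94².
Subtracting pairs of circle equations eliminates x²+y² and gives linear equations (the radical axes):
420.6 x + 333.2 y = 34911.57
4.6 x + 214.8 y = 22531.86
Solving the 2×2 system: x ≈ -0.1, y ≈ 104.9 km.
Check against A (with the unrounded x, y): √((x + 42.9)²+(y + 33.4)²) = 144.77 ≈ 144.77 km. ✓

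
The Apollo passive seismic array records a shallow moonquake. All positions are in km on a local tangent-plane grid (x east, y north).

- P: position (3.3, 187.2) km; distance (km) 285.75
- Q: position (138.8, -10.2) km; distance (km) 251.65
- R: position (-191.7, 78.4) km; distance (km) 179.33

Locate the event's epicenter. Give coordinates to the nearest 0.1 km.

-103.6 km east, -77.8 km north

Circle about each station: (x − 3.3)² + (y − 187.2)² = 285.75²; (x − 138.8)² + (y + 10.2)² = 251.65²; (x + 191.7)² + (y − 78.4)² = 179.33².
Subtracting the P equation from the Q and R equations removes the quadratic terms:
271.0 x − 394.8 y = 2640.09
-390.0 x − 217.6 y = 57334.53
Solving the 2×2 system: x ≈ -103.6, y ≈ -77.8 km.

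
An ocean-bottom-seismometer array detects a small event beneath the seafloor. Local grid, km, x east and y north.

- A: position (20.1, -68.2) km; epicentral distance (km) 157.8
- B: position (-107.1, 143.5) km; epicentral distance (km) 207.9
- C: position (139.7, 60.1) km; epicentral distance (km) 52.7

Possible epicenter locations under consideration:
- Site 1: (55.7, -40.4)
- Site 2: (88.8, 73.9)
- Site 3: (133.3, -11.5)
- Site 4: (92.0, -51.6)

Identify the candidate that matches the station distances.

Site 2

For each candidate, compare |candidate − station| to the reported distance:
Site 1: residuals A 112.6, B 37.7, C 78.3 → max 112.6 km
Site 2: residuals A 0.0, B 0.0, C 0.0 → max 0.0 km
Site 3: residuals A 31.2, B 78.1, C 19.2 → max 78.1 km
Site 4: residuals A 84.0, B 70.9, C 68.8 → max 84.0 km
Only Site 2 has all residuals ≈ 0.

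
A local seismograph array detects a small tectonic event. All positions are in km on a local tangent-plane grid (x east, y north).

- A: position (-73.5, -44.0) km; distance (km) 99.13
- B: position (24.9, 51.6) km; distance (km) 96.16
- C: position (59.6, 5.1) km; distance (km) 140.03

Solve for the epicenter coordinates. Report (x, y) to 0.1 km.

Circle about each station: (x + 73.5)² + (y + 44.0)² = 99.13²; (x − 24.9)² + (y − 51.6)² = 96.16²; (x − 59.6)² + (y − 5.1)² = 140.03².
Subtracting pairs of circle equations eliminates x²+y² and gives linear equations (the radical axes):
196.8 x + 191.2 y = -3475.67
266.2 x + 98.2 y = -13541.72
Solving the 2×2 system: x ≈ -71.2, y ≈ 55.1 km.

-71.2 km east, 55.1 km north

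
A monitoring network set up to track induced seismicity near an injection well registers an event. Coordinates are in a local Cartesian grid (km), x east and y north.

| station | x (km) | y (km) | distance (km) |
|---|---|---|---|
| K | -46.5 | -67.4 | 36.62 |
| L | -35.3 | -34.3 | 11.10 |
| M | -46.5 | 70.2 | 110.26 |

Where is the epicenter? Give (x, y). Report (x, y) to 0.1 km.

Circle about each station: (x + 46.5)² + (y + 67.4)² = 36.62²; (x + 35.3)² + (y + 34.3)² = 11.10²; (x + 46.5)² + (y − 70.2)² = 110.26².
Subtracting the K equation from the L and M equations removes the quadratic terms:
22.4 x + 66.2 y = -3064.62
0.0 x + 275.2 y = -10430.96
Solving the 2×2 system: x ≈ -24.8, y ≈ -37.9 km.

x ≈ -24.8 km, y ≈ -37.9 km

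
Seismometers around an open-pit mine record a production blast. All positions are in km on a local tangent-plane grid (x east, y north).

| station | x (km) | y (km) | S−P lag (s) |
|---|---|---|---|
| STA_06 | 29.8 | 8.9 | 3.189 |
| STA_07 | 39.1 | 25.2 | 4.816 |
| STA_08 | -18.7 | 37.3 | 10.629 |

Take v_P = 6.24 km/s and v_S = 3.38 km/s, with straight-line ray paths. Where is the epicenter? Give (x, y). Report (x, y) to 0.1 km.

Distance from S−P lag: d = Δt · v_P v_S / (v_P − v_S) = Δt · (6.24·3.38)/(6.24−3.38) ≈ 7.3745·Δt.
So d_STA_06 = 23.52, d_STA_07 = 35.52, d_STA_08 = 78.38 km.
Circle about each station: (x − 29.8)² + (y − 8.9)² = 23.52²; (x − 39.1)² + (y − 25.2)² = 35.52²; (x + 18.7)² + (y − 37.3)² = 78.38².
Subtracting the STA_06 equation from the STA_07 and STA_08 equations removes the quadratic terms:
18.6 x + 32.6 y = 488.12
-97.0 x + 56.8 y = -4816.50
Solving the 2×2 system: x ≈ 43.8, y ≈ -10.0 km.
Check against STA_06 (with the unrounded x, y): √((x − 29.8)²+(y − 8.9)²) = 23.53 ≈ 23.52 km. ✓

43.8 km east, -10.0 km north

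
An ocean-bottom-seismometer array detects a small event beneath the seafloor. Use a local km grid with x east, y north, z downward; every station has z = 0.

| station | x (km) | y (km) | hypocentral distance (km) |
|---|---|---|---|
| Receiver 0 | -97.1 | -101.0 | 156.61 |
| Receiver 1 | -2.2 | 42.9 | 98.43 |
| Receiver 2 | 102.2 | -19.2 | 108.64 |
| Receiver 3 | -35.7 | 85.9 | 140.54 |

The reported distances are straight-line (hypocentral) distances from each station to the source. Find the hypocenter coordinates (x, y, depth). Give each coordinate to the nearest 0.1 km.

(19.2, -22.9, 70.0)

Each station gives a sphere (x−x_i)² + (y−y_i)² + z² = d_i² (stations at z=0).
Subtracting the Receiver 0 sphere from Receiver 1 and Receiver 2: z² cancels, leaving linear equations in x and y:
189.8 x + 287.8 y = -2945.93
398.6 x + 163.6 y = 3908.11
Solving: x ≈ 19.204, y ≈ -22.901 km (keep extra digits for the depth step; rounded: 19.2, -22.9).
Then from the Receiver 0 sphere: z² = 156.61² − (x + 97.1)² − (y + 101.0)² with x = 19.204, y = -22.901, so z ≈ 70.004 ≈ 70.0 km.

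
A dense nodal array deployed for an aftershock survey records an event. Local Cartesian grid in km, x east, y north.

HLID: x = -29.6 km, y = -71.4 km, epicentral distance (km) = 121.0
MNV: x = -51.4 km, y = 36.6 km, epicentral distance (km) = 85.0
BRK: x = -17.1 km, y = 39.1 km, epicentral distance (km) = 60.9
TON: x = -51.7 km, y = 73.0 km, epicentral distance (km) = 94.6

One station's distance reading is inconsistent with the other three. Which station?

BRK

Solve using three stations at a time. Using HLID, MNV, TON (subtract circle equations pairwise → linear system) gives (x, y) ≈ (33.2, 31.8).
Distances from that point to each station vs reported:
  HLID: calculated 120.8 vs reported 121.0 → residual 0.2 km
  MNV: calculated 84.8 vs reported 85.0 → residual 0.2 km
  BRK: calculated 50.9 vs reported 60.9 → residual 10.0 km
  TON: calculated 94.4 vs reported 94.6 → residual 0.2 km
HLID, MNV, TON are mutually consistent (residuals ≈ 0); BRK is off by 10.0 km.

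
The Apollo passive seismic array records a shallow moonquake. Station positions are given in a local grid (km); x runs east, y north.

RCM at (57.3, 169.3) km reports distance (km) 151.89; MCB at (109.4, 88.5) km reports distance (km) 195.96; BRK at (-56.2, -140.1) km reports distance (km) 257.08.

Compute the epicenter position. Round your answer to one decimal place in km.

(-84.7, 115.4)

Circle about each station: (x − 57.3)² + (y − 169.3)² = 151.89²; (x − 109.4)² + (y − 88.5)² = 195.96²; (x + 56.2)² + (y + 140.1)² = 257.08².
Subtracting the RCM equation from the MCB and BRK equations removes the quadratic terms:
104.2 x − 161.6 y = -27474.92
-227.0 x − 618.8 y = -52178.88
Solving the 2×2 system: x ≈ -84.7, y ≈ 115.4 km.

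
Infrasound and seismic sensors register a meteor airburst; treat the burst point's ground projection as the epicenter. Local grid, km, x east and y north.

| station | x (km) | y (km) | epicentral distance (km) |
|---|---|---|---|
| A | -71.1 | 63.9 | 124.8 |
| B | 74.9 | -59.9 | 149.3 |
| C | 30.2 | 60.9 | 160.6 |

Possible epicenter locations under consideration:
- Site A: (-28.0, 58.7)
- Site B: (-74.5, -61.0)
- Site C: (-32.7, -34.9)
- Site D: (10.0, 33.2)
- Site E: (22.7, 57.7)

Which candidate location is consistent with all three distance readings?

For each candidate, compare |candidate − station| to the reported distance:
Site A: residuals A 81.4, B 7.7, C 102.4 → max 102.4 km
Site B: residuals A 0.1, B 0.1, C 0.1 → max 0.1 km
Site C: residuals A 18.8, B 38.8, C 46.0 → max 46.0 km
Site D: residuals A 38.1, B 35.8, C 126.3 → max 126.3 km
Site E: residuals A 30.8, B 20.6, C 152.4 → max 152.4 km
Only Site B has all residuals ≈ 0.

Site B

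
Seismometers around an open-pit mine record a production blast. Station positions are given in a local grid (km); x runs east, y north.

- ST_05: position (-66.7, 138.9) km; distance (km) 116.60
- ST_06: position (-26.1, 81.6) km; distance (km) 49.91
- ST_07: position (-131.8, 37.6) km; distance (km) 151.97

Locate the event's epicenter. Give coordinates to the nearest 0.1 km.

18.6 km east, 59.4 km north

Circle about each station: (x + 66.7)² + (y − 138.9)² = 116.60²; (x + 26.1)² + (y − 81.6)² = 49.91²; (x + 131.8)² + (y − 37.6)² = 151.97².
Subtracting pairs of circle equations eliminates x²+y² and gives linear equations (the radical axes):
81.2 x − 114.6 y = -5297.78
-130.2 x − 202.6 y = -14456.42
Solving the 2×2 system: x ≈ 18.6, y ≈ 59.4 km.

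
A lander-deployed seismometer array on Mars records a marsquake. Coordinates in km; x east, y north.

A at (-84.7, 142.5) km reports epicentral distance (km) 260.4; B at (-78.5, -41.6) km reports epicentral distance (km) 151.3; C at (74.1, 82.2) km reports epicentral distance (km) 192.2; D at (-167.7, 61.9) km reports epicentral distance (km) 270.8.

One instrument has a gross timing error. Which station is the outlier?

C

Solve using three stations at a time. Using A, B, D (subtract circle equations pairwise → linear system) gives (x, y) ≈ (70.8, -66.4).
Distances from that point to each station vs reported:
  A: calculated 260.4 vs reported 260.4 → residual 0.0 km
  B: calculated 151.4 vs reported 151.3 → residual 0.1 km
  C: calculated 148.6 vs reported 192.2 → residual 43.6 km
  D: calculated 270.8 vs reported 270.8 → residual 0.0 km
A, B, D are mutually consistent (residuals ≈ 0); C is off by 43.6 km.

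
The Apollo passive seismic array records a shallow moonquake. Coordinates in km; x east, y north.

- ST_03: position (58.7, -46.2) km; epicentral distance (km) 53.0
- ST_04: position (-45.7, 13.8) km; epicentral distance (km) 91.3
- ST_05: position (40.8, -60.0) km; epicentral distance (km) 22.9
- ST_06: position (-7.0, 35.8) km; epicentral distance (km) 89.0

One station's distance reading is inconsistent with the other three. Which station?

Solve using three stations at a time. Using ST_04, ST_05, ST_06 (subtract circle equations pairwise → linear system) gives (x, y) ≈ (20.8, -48.7).
Distances from that point to each station vs reported:
  ST_03: calculated 38.0 vs reported 53.0 → residual 15.0 km
  ST_04: calculated 91.3 vs reported 91.3 → residual 0.0 km
  ST_05: calculated 22.9 vs reported 22.9 → residual 0.0 km
  ST_06: calculated 89.0 vs reported 89.0 → residual 0.0 km
ST_04, ST_05, ST_06 are mutually consistent (residuals ≈ 0); ST_03 is off by 15.0 km.

ST_03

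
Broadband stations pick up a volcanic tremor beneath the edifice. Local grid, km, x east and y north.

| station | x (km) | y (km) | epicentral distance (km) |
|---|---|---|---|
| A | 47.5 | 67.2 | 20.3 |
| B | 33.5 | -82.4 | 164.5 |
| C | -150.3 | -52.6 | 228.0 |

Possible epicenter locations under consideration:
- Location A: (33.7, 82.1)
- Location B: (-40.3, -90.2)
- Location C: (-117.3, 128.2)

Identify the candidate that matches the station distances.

Location A

For each candidate, compare |candidate − station| to the reported distance:
Location A: residuals A 0.0, B 0.0, C 0.0 → max 0.0 km
Location B: residuals A 159.9, B 90.3, C 111.8 → max 159.9 km
Location C: residuals A 155.4, B 94.5, C 44.2 → max 155.4 km
Only Location A has all residuals ≈ 0.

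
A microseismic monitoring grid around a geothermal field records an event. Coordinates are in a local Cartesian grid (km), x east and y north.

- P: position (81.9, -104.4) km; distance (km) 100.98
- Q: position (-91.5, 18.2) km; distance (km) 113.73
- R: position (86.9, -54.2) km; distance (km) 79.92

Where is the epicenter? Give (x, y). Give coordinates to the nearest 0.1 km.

x ≈ 9.6 km, y ≈ -33.9 km

Circle about each station: (x − 81.9)² + (y + 104.4)² = 100.98²; (x + 91.5)² + (y − 18.2)² = 113.73²; (x − 86.9)² + (y + 54.2)² = 79.92².
Subtracting pairs of circle equations eliminates x²+y² and gives linear equations (the radical axes):
-346.8 x + 245.2 y = -11641.03
10.0 x + 100.4 y = -3307.97
Solving the 2×2 system: x ≈ 9.6, y ≈ -33.9 km.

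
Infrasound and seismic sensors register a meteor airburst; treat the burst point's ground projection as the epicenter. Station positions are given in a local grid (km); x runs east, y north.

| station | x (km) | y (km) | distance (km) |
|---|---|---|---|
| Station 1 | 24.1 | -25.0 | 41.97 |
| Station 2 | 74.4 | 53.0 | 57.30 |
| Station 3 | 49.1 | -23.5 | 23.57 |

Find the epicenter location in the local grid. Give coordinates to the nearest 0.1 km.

(59.4, -2.3)

Circle about each station: (x − 24.1)² + (y + 25.0)² = 41.97²; (x − 74.4)² + (y − 53.0)² = 57.30²; (x − 49.1)² + (y + 23.5)² = 23.57².
Subtracting the Station 1 equation from the Station 2 and Station 3 equations removes the quadratic terms:
100.6 x + 156.0 y = 5616.74
50.0 x + 3.0 y = 2963.19
Solving the 2×2 system: x ≈ 59.4, y ≈ -2.3 km.
Check against Station 1 (with the unrounded x, y): √((x − 24.1)²+(y + 25.0)²) = 41.97 ≈ 41.97 km. ✓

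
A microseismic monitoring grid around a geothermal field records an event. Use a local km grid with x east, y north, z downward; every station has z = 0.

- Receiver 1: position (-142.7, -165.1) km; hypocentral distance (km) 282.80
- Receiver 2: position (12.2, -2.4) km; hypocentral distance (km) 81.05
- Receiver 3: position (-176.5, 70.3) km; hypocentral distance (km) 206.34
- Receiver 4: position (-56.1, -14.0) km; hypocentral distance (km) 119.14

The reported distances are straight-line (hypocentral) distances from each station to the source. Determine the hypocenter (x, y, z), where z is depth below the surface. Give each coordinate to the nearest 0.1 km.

(22.6, 58.2, 52.8)

Each station gives a sphere (x−x_i)² + (y−y_i)² + z² = d_i² (stations at z=0).
Subtracting the Receiver 1 sphere from Receiver 2 and Receiver 3: z² cancels, leaving linear equations in x and y:
309.8 x + 325.4 y = 25940.04
-67.6 x + 470.8 y = 25872.68
Solving: x ≈ 22.601, y ≈ 58.200 km (keep extra digits for the depth step; rounded: 22.6, 58.2).
Then from the Receiver 1 sphere: z² = 282.80² − (x + 142.7)² − (y + 165.1)² with x = 22.601, y = 58.200, so z ≈ 52.807 ≈ 52.8 km.
Check against Receiver 4 (with the unrounded solution): distance 119.14 ≈ 119.14 km. ✓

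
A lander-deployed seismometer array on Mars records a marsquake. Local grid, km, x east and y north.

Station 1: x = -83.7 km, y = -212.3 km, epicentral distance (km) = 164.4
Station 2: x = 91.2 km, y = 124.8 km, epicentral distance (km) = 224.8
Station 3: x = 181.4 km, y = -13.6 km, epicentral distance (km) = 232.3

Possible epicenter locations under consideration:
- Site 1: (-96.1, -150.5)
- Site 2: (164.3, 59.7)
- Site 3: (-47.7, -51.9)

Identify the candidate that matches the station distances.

For each candidate, compare |candidate − station| to the reported distance:
Site 1: residuals Station 1 101.4, Station 2 108.2, Station 3 77.1 → max 108.2 km
Site 2: residuals Station 1 203.7, Station 2 126.9, Station 3 157.0 → max 203.7 km
Site 3: residuals Station 1 0.0, Station 2 0.0, Station 3 0.0 → max 0.0 km
Only Site 3 has all residuals ≈ 0.

Site 3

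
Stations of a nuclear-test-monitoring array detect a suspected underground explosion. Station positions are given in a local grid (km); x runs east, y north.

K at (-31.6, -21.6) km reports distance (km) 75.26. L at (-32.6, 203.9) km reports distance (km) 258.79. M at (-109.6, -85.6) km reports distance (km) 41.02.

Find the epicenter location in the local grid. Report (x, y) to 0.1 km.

(-103.1, -45.1)

Circle about each station: (x + 31.6)² + (y + 21.6)² = 75.26²; (x + 32.6)² + (y − 203.9)² = 258.79²; (x + 109.6)² + (y + 85.6)² = 41.02².
Subtracting the K equation from the L and M equations removes the quadratic terms:
-2.0 x + 451.0 y = -20135.35
-156.0 x − 128.0 y = 21855.83
Solving the 2×2 system: x ≈ -103.1, y ≈ -45.1 km.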